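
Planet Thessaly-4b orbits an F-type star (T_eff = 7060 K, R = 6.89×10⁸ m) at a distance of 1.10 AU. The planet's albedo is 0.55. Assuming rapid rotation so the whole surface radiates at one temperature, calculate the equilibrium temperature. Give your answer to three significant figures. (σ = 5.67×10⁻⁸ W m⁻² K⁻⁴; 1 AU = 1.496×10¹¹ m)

d = 1.10 AU = 1.65×10¹¹ m.
L = 4πR_⋆²σT_⋆⁴ = 4π(6.89×10⁸)² × 5.67×10⁻⁸ × (7060)⁴ = 8.40×10²⁶ W.
S = L/(4πd²) = 2470 W m⁻².
Energy balance: absorbed = emitted ⇒ πR²·S(1−A) = 4πR²·σT_eq⁴, so T_eq⁴ = S(1−A)/(4σ).
T_eq = [2470 × 0.45 / (4 × 5.67×10⁻⁸)]^(1/4) = (4.90×10⁹)^(1/4) = 265 K.

T_eq ≈ 265 K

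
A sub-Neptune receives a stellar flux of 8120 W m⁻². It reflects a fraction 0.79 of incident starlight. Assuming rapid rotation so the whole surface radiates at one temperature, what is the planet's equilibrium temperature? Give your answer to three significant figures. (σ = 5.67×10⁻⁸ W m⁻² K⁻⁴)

Energy balance: absorbed = emitted ⇒ πR²·S(1−A) = 4πR²·σT_eq⁴, so T_eq⁴ = S(1−A)/(4σ).
T_eq = [8120 × 0.21 / (4 × 5.67×10⁻⁸)]^(1/4) = (7.52×10⁹)^(1/4) = 294 K.

T_eq ≈ 294 K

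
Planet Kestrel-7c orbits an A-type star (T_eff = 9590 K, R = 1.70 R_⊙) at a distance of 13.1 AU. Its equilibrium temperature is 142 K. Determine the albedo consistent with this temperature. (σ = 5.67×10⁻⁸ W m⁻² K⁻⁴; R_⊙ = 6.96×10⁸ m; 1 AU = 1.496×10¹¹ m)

A ≈ 0.47

R_⋆ = 1.70 × 6.96×10⁸ = 1.18×10⁹ m.
d = 13.1 AU = 1.96×10¹² m.
L = 4πR_⋆²σT_⋆⁴ = 4π(1.18×10⁹)² × 5.67×10⁻⁸ × (9590)⁴ = 8.44×10²⁷ W.
S = L/(4πd²) = 175 W m⁻².
From T_eq⁴ = S(1−A)/(4σ): 1−A = 4σT_eq⁴/S.
1−A = 4 × 5.67×10⁻⁸ × (142)⁴ / 175 = 0.528.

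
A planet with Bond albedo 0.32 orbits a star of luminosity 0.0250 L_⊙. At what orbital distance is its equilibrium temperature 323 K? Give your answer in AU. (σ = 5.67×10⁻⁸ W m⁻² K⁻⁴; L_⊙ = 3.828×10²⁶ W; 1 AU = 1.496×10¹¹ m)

d ≈ 0.0968 AU

L = 0.0250 × 3.828×10²⁶ = 9.57×10²⁴ W.
From T_eq⁴ = L(1−A)/(16πσd²): d = √[L(1−A)/(16πσT_eq⁴)].
d = √[9.57×10²⁴ × 0.68 / (16π × 5.67×10⁻⁸ × (323)⁴)] = 1.45×10¹⁰ m = 0.0968 AU.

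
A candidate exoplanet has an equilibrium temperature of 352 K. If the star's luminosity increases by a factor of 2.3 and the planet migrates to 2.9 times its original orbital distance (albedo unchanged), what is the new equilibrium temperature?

T_eq ≈ 255 K

T_eq ∝ L^(1/4) · d^(−1/2).
T′ = 352 × 2.3^(1/4) / 2.9^(1/2) = 255 K.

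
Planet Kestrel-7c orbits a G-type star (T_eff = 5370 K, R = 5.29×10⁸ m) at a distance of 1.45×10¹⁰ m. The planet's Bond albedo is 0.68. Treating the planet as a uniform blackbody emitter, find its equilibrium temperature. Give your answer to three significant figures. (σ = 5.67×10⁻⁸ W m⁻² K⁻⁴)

T_eq ≈ 545 K

L = 4πR_⋆²σT_⋆⁴ = 4π(5.29×10⁸)² × 5.67×10⁻⁸ × (5370)⁴ = 1.66×10²⁶ W.
S = L/(4πd²) = 6.28×10⁴ W m⁻².
Energy balance: absorbed = emitted ⇒ πR²·S(1−A) = 4πR²·σT_eq⁴, so T_eq⁴ = S(1−A)/(4σ).
T_eq = [6.28×10⁴ × 0.32 / (4 × 5.67×10⁻⁸)]^(1/4) = (8.85×10¹⁰)^(1/4) = 545 K.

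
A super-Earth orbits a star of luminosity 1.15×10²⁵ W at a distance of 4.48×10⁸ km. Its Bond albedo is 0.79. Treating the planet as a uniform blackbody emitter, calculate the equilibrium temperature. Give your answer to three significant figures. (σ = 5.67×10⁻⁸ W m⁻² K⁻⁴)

T_eq ≈ 45.3 K

d = 4.48×10⁸ km = 4.48×10¹¹ m.
Flux: S = L/(4πd²) = 1.15×10²⁵/(4π×(4.48×10¹¹)²) = 4.56 W m⁻².
Energy balance: absorbed = emitted ⇒ πR²·S(1−A) = 4πR²·σT_eq⁴, so T_eq⁴ = S(1−A)/(4σ).
T_eq = [4.56 × 0.21 / (4 × 5.67×10⁻⁸)]^(1/4) = (4.22×10⁶)^(1/4) = 45.3 K.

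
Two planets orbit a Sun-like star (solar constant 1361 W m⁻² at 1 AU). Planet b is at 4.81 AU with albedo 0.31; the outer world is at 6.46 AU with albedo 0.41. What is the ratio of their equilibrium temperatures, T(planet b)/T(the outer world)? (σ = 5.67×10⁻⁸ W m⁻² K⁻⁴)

T_eq = [S₀(1−A)/(4σd²)]^(1/4), so T ∝ (1−A)^(1/4) / √d.
T₁ = [1361×0.69/(4×5.67×10⁻⁸×4.81²)]^(1/4) = 115.66 K.
T₂ = [1361×0.59/(4×5.67×10⁻⁸×6.46²)]^(1/4) = 95.97 K.

T₁/T₂ ≈ 1.205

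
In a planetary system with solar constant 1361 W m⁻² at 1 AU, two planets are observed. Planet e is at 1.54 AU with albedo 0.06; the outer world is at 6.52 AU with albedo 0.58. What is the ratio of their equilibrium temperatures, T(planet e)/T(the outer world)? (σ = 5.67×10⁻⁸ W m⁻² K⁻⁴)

T_eq = [S₀(1−A)/(4σd²)]^(1/4), so T ∝ (1−A)^(1/4) / √d.
T₁ = [1361×0.94/(4×5.67×10⁻⁸×1.54²)]^(1/4) = 220.84 K.
T₂ = [1361×0.42/(4×5.67×10⁻⁸×6.52²)]^(1/4) = 87.75 K.

T₁/T₂ ≈ 2.517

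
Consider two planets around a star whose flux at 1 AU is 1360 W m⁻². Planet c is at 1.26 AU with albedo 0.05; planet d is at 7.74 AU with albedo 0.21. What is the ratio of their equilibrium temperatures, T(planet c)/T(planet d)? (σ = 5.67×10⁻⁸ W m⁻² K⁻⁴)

T_eq = [S₀(1−A)/(4σd²)]^(1/4), so T ∝ (1−A)^(1/4) / √d.
T₁ = [1360×0.95/(4×5.67×10⁻⁸×1.26²)]^(1/4) = 244.75 K.
T₂ = [1360×0.79/(4×5.67×10⁻⁸×7.74²)]^(1/4) = 94.30 K.

T₁/T₂ ≈ 2.595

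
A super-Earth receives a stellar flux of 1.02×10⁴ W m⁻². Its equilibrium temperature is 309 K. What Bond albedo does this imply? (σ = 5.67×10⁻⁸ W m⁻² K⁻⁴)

From T_eq⁴ = S(1−A)/(4σ): 1−A = 4σT_eq⁴/S.
1−A = 4 × 5.67×10⁻⁸ × (309)⁴ / 1.02×10⁴ = 0.203.

A ≈ 0.80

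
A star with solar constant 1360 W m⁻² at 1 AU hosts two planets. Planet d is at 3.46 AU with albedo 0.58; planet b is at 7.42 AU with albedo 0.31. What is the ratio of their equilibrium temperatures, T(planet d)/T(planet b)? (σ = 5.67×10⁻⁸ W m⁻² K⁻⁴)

T_eq = [S₀(1−A)/(4σd²)]^(1/4), so T ∝ (1−A)^(1/4) / √d.
T₁ = [1360×0.42/(4×5.67×10⁻⁸×3.46²)]^(1/4) = 120.43 K.
T₂ = [1360×0.69/(4×5.67×10⁻⁸×7.42²)]^(1/4) = 93.11 K.

T₁/T₂ ≈ 1.293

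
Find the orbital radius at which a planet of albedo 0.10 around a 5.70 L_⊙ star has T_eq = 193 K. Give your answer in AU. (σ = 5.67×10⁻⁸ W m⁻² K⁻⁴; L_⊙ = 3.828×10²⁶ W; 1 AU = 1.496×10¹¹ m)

d ≈ 4.71 AU

L = 5.70 × 3.828×10²⁶ = 2.18×10²⁷ W.
From T_eq⁴ = L(1−A)/(16πσd²): d = √[L(1−A)/(16πσT_eq⁴)].
d = √[2.18×10²⁷ × 0.90 / (16π × 5.67×10⁻⁸ × (193)⁴)] = 7.05×10¹¹ m = 4.71 AU.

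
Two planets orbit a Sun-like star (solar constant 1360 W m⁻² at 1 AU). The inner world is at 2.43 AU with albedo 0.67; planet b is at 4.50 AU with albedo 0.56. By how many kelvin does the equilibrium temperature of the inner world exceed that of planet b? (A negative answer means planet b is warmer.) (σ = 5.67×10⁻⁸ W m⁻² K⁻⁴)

ΔT ≈ 28.5 K

T_eq = [S₀(1−A)/(4σd²)]^(1/4), so T ∝ (1−A)^(1/4) / √d.
T₁ = [1360×0.33/(4×5.67×10⁻⁸×2.43²)]^(1/4) = 135.30 K.
T₂ = [1360×0.44/(4×5.67×10⁻⁸×4.50²)]^(1/4) = 106.84 K.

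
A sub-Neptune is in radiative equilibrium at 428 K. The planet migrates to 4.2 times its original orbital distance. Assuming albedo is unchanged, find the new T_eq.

T_eq ≈ 209 K

T_eq ∝ L^(1/4) · d^(−1/2).
T′ = 428 / 4.2^(1/2) = 209 K.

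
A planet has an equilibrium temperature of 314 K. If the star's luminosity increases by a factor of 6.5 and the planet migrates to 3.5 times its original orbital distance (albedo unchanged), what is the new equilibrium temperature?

T_eq ∝ L^(1/4) · d^(−1/2).
T′ = 314 × 6.5^(1/4) / 3.5^(1/2) = 268 K.

T_eq ≈ 268 K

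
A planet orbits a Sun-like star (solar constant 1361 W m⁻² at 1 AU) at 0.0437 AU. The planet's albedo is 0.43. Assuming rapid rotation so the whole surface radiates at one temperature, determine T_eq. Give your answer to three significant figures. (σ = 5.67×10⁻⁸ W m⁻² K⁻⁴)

Flux at 0.0437 AU: S = 1361/0.0437² = 7.13×10⁵ W m⁻².
Energy balance: absorbed = emitted ⇒ πR²·S(1−A) = 4πR²·σT_eq⁴, so T_eq⁴ = S(1−A)/(4σ).
T_eq = [7.13×10⁵ × 0.57 / (4 × 5.67×10⁻⁸)]^(1/4) = (1.79×10¹²)^(1/4) = 1160 K.

T_eq ≈ 1160 K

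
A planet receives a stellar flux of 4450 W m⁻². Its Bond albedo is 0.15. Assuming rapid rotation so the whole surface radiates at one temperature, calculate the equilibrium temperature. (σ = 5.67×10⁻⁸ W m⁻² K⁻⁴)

T_eq ≈ 359 K

Energy balance: absorbed = emitted ⇒ πR²·S(1−A) = 4πR²·σT_eq⁴, so T_eq⁴ = S(1−A)/(4σ).
T_eq = [4450 × 0.85 / (4 × 5.67×10⁻⁸)]^(1/4) = (1.67×10¹⁰)^(1/4) = 359 K.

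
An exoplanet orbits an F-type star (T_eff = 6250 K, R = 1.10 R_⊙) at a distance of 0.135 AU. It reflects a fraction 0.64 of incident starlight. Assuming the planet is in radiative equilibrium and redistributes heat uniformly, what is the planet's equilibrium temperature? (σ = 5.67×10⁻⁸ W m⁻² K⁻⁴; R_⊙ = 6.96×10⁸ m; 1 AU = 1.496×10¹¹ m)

R_⋆ = 1.10 × 6.96×10⁸ = 7.66×10⁸ m.
d = 0.135 AU = 2.02×10¹⁰ m.
L = 4πR_⋆²σT_⋆⁴ = 4π(7.66×10⁸)² × 5.67×10⁻⁸ × (6250)⁴ = 6.37×10²⁶ W.
S = L/(4πd²) = 1.24×10⁵ W m⁻².
Energy balance: absorbed = emitted ⇒ πR²·S(1−A) = 4πR²·σT_eq⁴, so T_eq⁴ = S(1−A)/(4σ).
T_eq = [1.24×10⁵ × 0.36 / (4 × 5.67×10⁻⁸)]^(1/4) = (1.97×10¹¹)^(1/4) = 667 K.

T_eq ≈ 667 K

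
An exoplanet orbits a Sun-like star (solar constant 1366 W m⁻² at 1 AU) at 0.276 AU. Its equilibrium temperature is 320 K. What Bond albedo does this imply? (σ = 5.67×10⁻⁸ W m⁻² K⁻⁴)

A ≈ 0.87

Flux at 0.276 AU: S = 1366/0.276² = 1.79×10⁴ W m⁻².
From T_eq⁴ = S(1−A)/(4σ): 1−A = 4σT_eq⁴/S.
1−A = 4 × 5.67×10⁻⁸ × (320)⁴ / 1.79×10⁴ = 0.133.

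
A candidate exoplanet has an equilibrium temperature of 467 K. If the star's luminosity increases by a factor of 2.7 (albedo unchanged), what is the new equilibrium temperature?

T_eq ∝ L^(1/4) · d^(−1/2).
T′ = 467 × 2.7^(1/4) = 599 K.

T_eq ≈ 599 K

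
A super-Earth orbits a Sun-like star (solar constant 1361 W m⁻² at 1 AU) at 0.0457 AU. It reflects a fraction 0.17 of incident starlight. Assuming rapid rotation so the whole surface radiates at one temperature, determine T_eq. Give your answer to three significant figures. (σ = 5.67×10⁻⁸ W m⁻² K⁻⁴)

T_eq ≈ 1240 K

Flux at 0.0457 AU: S = 1361/0.0457² = 6.52×10⁵ W m⁻².
Energy balance: absorbed = emitted ⇒ πR²·S(1−A) = 4πR²·σT_eq⁴, so T_eq⁴ = S(1−A)/(4σ).
T_eq = [6.52×10⁵ × 0.83 / (4 × 5.67×10⁻⁸)]^(1/4) = (2.38×10¹²)^(1/4) = 1240 K.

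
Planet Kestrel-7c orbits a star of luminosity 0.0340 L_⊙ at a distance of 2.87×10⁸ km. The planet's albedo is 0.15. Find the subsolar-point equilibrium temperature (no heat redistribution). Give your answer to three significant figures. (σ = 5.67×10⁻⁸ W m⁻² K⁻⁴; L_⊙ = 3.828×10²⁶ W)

T_ss ≈ 117 K

d = 2.87×10⁸ km = 2.87×10¹¹ m.
L = 0.0340 × 3.828×10²⁶ = 1.30×10²⁵ W.
Flux: S = L/(4πd²) = 1.30×10²⁵/(4π×(2.87×10¹¹)²) = 12.6 W m⁻².
At the subsolar point the surface absorbs S(1−A) and emits σT⁴ per unit area — no factor of 4, since only the local patch is in balance.
T = [12.6 × 0.85 / 5.67×10⁻⁸]^(1/4) = (1.89×10⁸)^(1/4) = 117 K.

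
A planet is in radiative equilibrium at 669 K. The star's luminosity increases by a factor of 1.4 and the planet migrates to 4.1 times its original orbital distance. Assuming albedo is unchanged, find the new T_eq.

T_eq ∝ L^(1/4) · d^(−1/2).
T′ = 669 × 1.4^(1/4) / 4.1^(1/2) = 359 K.

T_eq ≈ 359 K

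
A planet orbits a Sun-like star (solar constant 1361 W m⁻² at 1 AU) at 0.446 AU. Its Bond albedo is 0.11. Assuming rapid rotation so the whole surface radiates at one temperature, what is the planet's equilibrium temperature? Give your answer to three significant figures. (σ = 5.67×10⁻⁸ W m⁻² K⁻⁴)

T_eq ≈ 405 K

Flux at 0.446 AU: S = 1361/0.446² = 6840 W m⁻².
Energy balance: absorbed = emitted ⇒ πR²·S(1−A) = 4πR²·σT_eq⁴, so T_eq⁴ = S(1−A)/(4σ).
T_eq = [6840 × 0.89 / (4 × 5.67×10⁻⁸)]^(1/4) = (2.68×10¹⁰)^(1/4) = 405 K.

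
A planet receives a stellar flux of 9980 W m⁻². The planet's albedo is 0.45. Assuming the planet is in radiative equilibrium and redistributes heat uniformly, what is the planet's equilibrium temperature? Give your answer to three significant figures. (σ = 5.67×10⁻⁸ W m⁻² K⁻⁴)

T_eq ≈ 394 K

Energy balance: absorbed = emitted ⇒ πR²·S(1−A) = 4πR²·σT_eq⁴, so T_eq⁴ = S(1−A)/(4σ).
T_eq = [9980 × 0.55 / (4 × 5.67×10⁻⁸)]^(1/4) = (2.42×10¹⁰)^(1/4) = 394 K.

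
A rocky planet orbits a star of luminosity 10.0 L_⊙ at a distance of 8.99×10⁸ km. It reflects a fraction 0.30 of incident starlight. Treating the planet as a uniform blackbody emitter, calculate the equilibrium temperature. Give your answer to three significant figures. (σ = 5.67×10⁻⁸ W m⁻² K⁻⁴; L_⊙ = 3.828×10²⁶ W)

d = 8.99×10⁸ km = 8.99×10¹¹ m.
L = 10.0 × 3.828×10²⁶ = 3.83×10²⁷ W.
Flux: S = L/(4πd²) = 3.83×10²⁷/(4π×(8.99×10¹¹)²) = 377 W m⁻².
Energy balance: absorbed = emitted ⇒ πR²·S(1−A) = 4πR²·σT_eq⁴, so T_eq⁴ = S(1−A)/(4σ).
T_eq = [377 × 0.70 / (4 × 5.67×10⁻⁸)]^(1/4) = (1.16×10⁹)^(1/4) = 185 K.

T_eq ≈ 185 K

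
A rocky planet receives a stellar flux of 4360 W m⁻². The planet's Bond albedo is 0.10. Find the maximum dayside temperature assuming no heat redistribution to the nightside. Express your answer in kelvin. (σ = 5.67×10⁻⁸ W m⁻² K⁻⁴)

With no redistribution each surface element balances locally: S(1−A) = σT⁴.
T = [4360 × 0.90 / 5.67×10⁻⁸]^(1/4) = (6.92×10¹⁰)^(1/4) = 513 K.

T_ss ≈ 513 K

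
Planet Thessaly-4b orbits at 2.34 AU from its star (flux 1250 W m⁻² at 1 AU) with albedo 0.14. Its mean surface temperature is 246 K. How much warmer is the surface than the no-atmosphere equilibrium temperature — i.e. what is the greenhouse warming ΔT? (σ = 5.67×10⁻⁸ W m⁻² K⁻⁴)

ΔT ≈ 74.5 K

S = 1250/2.34² = 228.3 W m⁻².
T_eq = [S(1−A)/(4σ)]^(1/4) = [228.3×0.86/(4×5.67×10⁻⁸)]^(1/4) = 171.5 K.
ΔT = T_surf − T_eq = 246 − 171.5.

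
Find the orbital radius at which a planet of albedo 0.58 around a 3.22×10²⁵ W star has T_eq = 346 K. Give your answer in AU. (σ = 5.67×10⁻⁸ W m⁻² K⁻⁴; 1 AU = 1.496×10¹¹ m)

From T_eq⁴ = L(1−A)/(16πσd²): d = √[L(1−A)/(16πσT_eq⁴)].
d = √[3.22×10²⁵ × 0.42 / (16π × 5.67×10⁻⁸ × (346)⁴)] = 1.82×10¹⁰ m = 0.122 AU.

d ≈ 0.122 AU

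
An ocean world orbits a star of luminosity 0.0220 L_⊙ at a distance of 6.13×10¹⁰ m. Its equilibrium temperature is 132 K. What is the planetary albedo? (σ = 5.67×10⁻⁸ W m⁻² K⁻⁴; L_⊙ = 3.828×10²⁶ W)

L = 0.0220 × 3.828×10²⁶ = 8.42×10²⁴ W.
Flux: S = L/(4πd²) = 8.42×10²⁴/(4π×(6.13×10¹⁰)²) = 178 W m⁻².
From T_eq⁴ = S(1−A)/(4σ): 1−A = 4σT_eq⁴/S.
1−A = 4 × 5.67×10⁻⁸ × (132)⁴ / 178 = 0.386.

A ≈ 0.61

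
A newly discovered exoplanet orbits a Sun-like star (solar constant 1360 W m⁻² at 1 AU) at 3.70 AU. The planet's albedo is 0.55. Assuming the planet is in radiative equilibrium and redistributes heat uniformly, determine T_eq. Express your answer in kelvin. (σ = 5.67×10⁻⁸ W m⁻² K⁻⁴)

Flux at 3.70 AU: S = 1360/3.70² = 99.3 W m⁻².
Energy balance: absorbed = emitted ⇒ πR²·S(1−A) = 4πR²·σT_eq⁴, so T_eq⁴ = S(1−A)/(4σ).
T_eq = [99.3 × 0.45 / (4 × 5.67×10⁻⁸)]^(1/4) = (1.97×10⁸)^(1/4) = 118 K.

T_eq ≈ 118 K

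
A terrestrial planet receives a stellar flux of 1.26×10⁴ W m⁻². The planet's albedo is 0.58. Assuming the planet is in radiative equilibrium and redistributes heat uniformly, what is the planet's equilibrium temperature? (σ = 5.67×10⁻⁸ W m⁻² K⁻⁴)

T_eq ≈ 391 K

Energy balance: absorbed = emitted ⇒ πR²·S(1−A) = 4πR²·σT_eq⁴, so T_eq⁴ = S(1−A)/(4σ).
T_eq = [1.26×10⁴ × 0.42 / (4 × 5.67×10⁻⁸)]^(1/4) = (2.33×10¹⁰)^(1/4) = 391 K.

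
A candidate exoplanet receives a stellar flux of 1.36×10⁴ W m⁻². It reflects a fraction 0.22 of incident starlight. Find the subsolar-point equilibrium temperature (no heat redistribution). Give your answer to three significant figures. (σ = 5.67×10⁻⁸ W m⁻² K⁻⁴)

T_ss ≈ 658 K

At the subsolar point the surface absorbs S(1−A) and emits σT⁴ per unit area — no factor of 4, since only the local patch is in balance.
T = [1.36×10⁴ × 0.78 / 5.67×10⁻⁸]^(1/4) = (1.87×10¹¹)^(1/4) = 658 K.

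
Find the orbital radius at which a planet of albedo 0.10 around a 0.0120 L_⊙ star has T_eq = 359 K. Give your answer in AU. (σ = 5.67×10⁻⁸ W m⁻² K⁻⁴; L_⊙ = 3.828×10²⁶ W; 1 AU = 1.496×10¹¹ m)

L = 0.0120 × 3.828×10²⁶ = 4.59×10²⁴ W.
From T_eq⁴ = L(1−A)/(16πσd²): d = √[L(1−A)/(16πσT_eq⁴)].
d = √[4.59×10²⁴ × 0.90 / (16π × 5.67×10⁻⁸ × (359)⁴)] = 9.35×10⁹ m = 0.0625 AU.

d ≈ 0.0625 AU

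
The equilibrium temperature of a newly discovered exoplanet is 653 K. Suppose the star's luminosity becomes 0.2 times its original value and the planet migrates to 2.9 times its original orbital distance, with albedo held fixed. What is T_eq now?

T_eq ∝ L^(1/4) · d^(−1/2).
T′ = 653 × 0.2^(1/4) / 2.9^(1/2) = 256 K.

T_eq ≈ 256 K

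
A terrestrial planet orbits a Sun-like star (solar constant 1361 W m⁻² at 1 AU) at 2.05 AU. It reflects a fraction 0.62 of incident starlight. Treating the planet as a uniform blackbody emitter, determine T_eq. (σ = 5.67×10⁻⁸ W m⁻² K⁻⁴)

T_eq ≈ 153 K

Flux at 2.05 AU: S = 1361/2.05² = 324 W m⁻².
Energy balance: absorbed = emitted ⇒ πR²·S(1−A) = 4πR²·σT_eq⁴, so T_eq⁴ = S(1−A)/(4σ).
T_eq = [324 × 0.38 / (4 × 5.67×10⁻⁸)]^(1/4) = (5.43×10⁸)^(1/4) = 153 K.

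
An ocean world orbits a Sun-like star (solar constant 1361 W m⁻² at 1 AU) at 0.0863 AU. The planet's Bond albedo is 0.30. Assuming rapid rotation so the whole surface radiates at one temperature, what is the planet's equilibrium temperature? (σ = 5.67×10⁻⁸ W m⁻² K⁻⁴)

T_eq ≈ 867 K

Flux at 0.0863 AU: S = 1361/0.0863² = 1.83×10⁵ W m⁻².
Energy balance: absorbed = emitted ⇒ πR²·S(1−A) = 4πR²·σT_eq⁴, so T_eq⁴ = S(1−A)/(4σ).
T_eq = [1.83×10⁵ × 0.70 / (4 × 5.67×10⁻⁸)]^(1/4) = (5.64×10¹¹)^(1/4) = 867 K.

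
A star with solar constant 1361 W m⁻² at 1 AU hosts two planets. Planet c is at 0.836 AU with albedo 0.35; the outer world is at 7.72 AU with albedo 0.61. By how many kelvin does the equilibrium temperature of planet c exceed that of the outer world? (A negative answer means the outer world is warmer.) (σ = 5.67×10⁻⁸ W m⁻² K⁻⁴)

T_eq = [S₀(1−A)/(4σd²)]^(1/4), so T ∝ (1−A)^(1/4) / √d.
T₁ = [1361×0.65/(4×5.67×10⁻⁸×0.836²)]^(1/4) = 273.32 K.
T₂ = [1361×0.39/(4×5.67×10⁻⁸×7.72²)]^(1/4) = 79.16 K.

ΔT ≈ 194.2 K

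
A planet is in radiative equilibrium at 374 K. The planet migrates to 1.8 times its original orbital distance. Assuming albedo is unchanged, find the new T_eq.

T_eq ∝ L^(1/4) · d^(−1/2).
T′ = 374 / 1.8^(1/2) = 279 K.

T_eq ≈ 279 K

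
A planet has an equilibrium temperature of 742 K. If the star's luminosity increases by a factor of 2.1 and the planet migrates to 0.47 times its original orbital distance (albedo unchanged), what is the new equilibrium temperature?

T_eq ≈ 1300 K

T_eq ∝ L^(1/4) · d^(−1/2).
T′ = 742 × 2.1^(1/4) / 0.47^(1/2) = 1300 K.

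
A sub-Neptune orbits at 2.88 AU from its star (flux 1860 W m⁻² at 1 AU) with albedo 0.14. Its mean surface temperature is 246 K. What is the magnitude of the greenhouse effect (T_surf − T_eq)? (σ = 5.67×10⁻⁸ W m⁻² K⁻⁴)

S = 1860/2.88² = 224.2 W m⁻².
T_eq = [S(1−A)/(4σ)]^(1/4) = [224.2×0.86/(4×5.67×10⁻⁸)]^(1/4) = 170.8 K.
ΔT = T_surf − T_eq = 246 − 170.8.

ΔT ≈ 75.2 K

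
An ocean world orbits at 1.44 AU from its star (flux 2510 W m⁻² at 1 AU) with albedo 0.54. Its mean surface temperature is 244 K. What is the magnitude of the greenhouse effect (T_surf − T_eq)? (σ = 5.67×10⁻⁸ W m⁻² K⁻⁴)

S = 2510/1.44² = 1210 W m⁻².
T_eq = [S(1−A)/(4σ)]^(1/4) = [1210×0.46/(4×5.67×10⁻⁸)]^(1/4) = 222.6 K.
ΔT = T_surf − T_eq = 244 − 222.6.

ΔT ≈ 21.4 K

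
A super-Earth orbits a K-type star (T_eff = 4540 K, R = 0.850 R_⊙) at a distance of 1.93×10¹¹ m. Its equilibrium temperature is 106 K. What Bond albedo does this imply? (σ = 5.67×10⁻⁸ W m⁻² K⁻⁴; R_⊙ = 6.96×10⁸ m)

R_⋆ = 0.850 × 6.96×10⁸ = 5.92×10⁸ m.
L = 4πR_⋆²σT_⋆⁴ = 4π(5.92×10⁸)² × 5.67×10⁻⁸ × (4540)⁴ = 1.06×10²⁶ W.
S = L/(4πd²) = 226 W m⁻².
From T_eq⁴ = S(1−A)/(4σ): 1−A = 4σT_eq⁴/S.
1−A = 4 × 5.67×10⁻⁸ × (106)⁴ / 226 = 0.127.

A ≈ 0.87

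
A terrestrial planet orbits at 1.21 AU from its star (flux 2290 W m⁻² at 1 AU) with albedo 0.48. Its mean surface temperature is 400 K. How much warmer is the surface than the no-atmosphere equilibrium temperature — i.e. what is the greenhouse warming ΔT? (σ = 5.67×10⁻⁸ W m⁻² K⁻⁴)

S = 2290/1.21² = 1564 W m⁻².
T_eq = [S(1−A)/(4σ)]^(1/4) = [1564×0.52/(4×5.67×10⁻⁸)]^(1/4) = 244.7 K.
ΔT = T_surf − T_eq = 400 − 244.7.

ΔT ≈ 155.3 K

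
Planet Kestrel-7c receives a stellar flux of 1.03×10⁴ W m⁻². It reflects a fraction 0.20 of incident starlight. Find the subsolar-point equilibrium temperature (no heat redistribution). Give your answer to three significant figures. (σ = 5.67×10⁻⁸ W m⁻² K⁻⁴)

At the subsolar point the surface absorbs S(1−A) and emits σT⁴ per unit area — no factor of 4, since only the local patch is in balance.
T = [1.03×10⁴ × 0.80 / 5.67×10⁻⁸]^(1/4) = (1.45×10¹¹)^(1/4) = 617 K.

T_ss ≈ 617 K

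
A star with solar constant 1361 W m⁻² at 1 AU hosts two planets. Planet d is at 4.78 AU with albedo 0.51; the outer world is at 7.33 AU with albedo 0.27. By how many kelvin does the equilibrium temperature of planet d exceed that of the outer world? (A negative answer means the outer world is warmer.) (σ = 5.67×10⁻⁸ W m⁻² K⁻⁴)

ΔT ≈ 11.5 K

T_eq = [S₀(1−A)/(4σd²)]^(1/4), so T ∝ (1−A)^(1/4) / √d.
T₁ = [1361×0.49/(4×5.67×10⁻⁸×4.78²)]^(1/4) = 106.51 K.
T₂ = [1361×0.73/(4×5.67×10⁻⁸×7.33²)]^(1/4) = 95.02 K.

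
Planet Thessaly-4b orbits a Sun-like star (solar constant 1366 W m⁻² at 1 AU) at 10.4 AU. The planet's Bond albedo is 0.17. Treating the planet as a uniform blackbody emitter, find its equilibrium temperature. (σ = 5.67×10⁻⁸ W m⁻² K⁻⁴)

Flux at 10.4 AU: S = 1366/10.4² = 12.6 W m⁻².
Energy balance: absorbed = emitted ⇒ πR²·S(1−A) = 4πR²·σT_eq⁴, so T_eq⁴ = S(1−A)/(4σ).
T_eq = [12.6 × 0.83 / (4 × 5.67×10⁻⁸)]^(1/4) = (4.62×10⁷)^(1/4) = 82.5 K.

T_eq ≈ 82.5 K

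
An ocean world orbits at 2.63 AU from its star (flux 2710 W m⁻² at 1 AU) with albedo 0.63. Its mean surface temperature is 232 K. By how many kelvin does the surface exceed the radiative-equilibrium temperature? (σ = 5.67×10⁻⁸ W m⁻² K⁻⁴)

ΔT ≈ 73.0 K

S = 2710/2.63² = 391.8 W m⁻².
T_eq = [S(1−A)/(4σ)]^(1/4) = [391.8×0.37/(4×5.67×10⁻⁸)]^(1/4) = 159.0 K.
ΔT = T_surf − T_eq = 232 − 159.0.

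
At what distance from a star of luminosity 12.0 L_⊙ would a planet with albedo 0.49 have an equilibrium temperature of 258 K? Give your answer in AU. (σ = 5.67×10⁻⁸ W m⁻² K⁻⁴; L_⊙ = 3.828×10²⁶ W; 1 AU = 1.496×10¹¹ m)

d ≈ 2.88 AU

L = 12.0 × 3.828×10²⁶ = 4.59×10²⁷ W.
From T_eq⁴ = L(1−A)/(16πσd²): d = √[L(1−A)/(16πσT_eq⁴)].
d = √[4.59×10²⁷ × 0.51 / (16π × 5.67×10⁻⁸ × (258)⁴)] = 4.31×10¹¹ m = 2.88 AU.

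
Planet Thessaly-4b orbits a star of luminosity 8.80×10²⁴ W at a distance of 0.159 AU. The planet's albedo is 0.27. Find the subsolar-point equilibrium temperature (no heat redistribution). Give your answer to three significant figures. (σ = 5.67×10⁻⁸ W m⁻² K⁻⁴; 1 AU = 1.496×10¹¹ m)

T_ss ≈ 355 K

d = 0.159 AU = 2.38×10¹⁰ m.
Flux: S = L/(4πd²) = 8.80×10²⁴/(4π×(2.38×10¹⁰)²) = 1240 W m⁻².
At the subsolar point the surface absorbs S(1−A) and emits σT⁴ per unit area — no factor of 4, since only the local patch is in balance.
T = [1240 × 0.73 / 5.67×10⁻⁸]^(1/4) = (1.59×10¹⁰)^(1/4) = 355 K.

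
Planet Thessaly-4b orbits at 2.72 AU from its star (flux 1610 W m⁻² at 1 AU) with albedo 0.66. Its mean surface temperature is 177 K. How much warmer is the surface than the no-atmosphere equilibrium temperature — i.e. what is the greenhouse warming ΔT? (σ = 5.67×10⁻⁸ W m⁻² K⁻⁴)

S = 1610/2.72² = 217.6 W m⁻².
T_eq = [S(1−A)/(4σ)]^(1/4) = [217.6×0.34/(4×5.67×10⁻⁸)]^(1/4) = 134.4 K.
ΔT = T_surf − T_eq = 177 − 134.4.

ΔT ≈ 42.6 K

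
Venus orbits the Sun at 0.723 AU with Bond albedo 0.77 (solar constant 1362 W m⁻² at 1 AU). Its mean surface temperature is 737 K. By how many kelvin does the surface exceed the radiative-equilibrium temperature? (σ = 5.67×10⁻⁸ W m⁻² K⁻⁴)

ΔT ≈ 510.3 K

S = 1362/0.723² = 2606 W m⁻².
T_eq = [S(1−A)/(4σ)]^(1/4) = [2606×0.23/(4×5.67×10⁻⁸)]^(1/4) = 226.7 K.
ΔT = T_surf − T_eq = 737 − 226.7.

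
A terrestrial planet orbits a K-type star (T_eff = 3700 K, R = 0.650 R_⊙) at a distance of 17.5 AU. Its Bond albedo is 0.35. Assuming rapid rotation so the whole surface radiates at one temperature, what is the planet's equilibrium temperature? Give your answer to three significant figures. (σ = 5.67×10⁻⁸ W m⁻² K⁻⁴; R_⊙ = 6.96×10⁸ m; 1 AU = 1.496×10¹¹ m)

T_eq ≈ 30.9 K

R_⋆ = 0.650 × 6.96×10⁸ = 4.52×10⁸ m.
d = 17.5 AU = 2.62×10¹² m.
L = 4πR_⋆²σT_⋆⁴ = 4π(4.52×10⁸)² × 5.67×10⁻⁸ × (3700)⁴ = 2.73×10²⁵ W.
S = L/(4πd²) = 0.317 W m⁻².
Energy balance: absorbed = emitted ⇒ πR²·S(1−A) = 4πR²·σT_eq⁴, so T_eq⁴ = S(1−A)/(4σ).
T_eq = [0.317 × 0.65 / (4 × 5.67×10⁻⁸)]^(1/4) = (9.09×10⁵)^(1/4) = 30.9 K.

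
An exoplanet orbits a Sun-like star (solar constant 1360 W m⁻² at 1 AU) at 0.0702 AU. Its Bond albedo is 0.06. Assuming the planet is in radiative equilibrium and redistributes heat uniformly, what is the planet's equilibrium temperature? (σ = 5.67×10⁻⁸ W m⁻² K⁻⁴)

T_eq ≈ 1030 K

Flux at 0.0702 AU: S = 1360/0.0702² = 2.76×10⁵ W m⁻².
Energy balance: absorbed = emitted ⇒ πR²·S(1−A) = 4πR²·σT_eq⁴, so T_eq⁴ = S(1−A)/(4σ).
T_eq = [2.76×10⁵ × 0.94 / (4 × 5.67×10⁻⁸)]^(1/4) = (1.14×10¹²)^(1/4) = 1030 K.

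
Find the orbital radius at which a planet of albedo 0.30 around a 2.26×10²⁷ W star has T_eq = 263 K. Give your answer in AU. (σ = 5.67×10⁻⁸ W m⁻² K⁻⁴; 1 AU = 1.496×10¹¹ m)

From T_eq⁴ = L(1−A)/(16πσd²): d = √[L(1−A)/(16πσT_eq⁴)].
d = √[2.26×10²⁷ × 0.70 / (16π × 5.67×10⁻⁸ × (263)⁴)] = 3.41×10¹¹ m = 2.28 AU.

d ≈ 2.28 AU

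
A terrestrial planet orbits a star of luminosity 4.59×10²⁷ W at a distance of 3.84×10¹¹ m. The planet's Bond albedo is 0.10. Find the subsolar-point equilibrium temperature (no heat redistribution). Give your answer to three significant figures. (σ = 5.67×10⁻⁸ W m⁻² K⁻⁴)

T_ss ≈ 445 K

Flux: S = L/(4πd²) = 4.59×10²⁷/(4π×(3.84×10¹¹)²) = 2480 W m⁻².
At the subsolar point the surface absorbs S(1−A) and emits σT⁴ per unit area — no factor of 4, since only the local patch is in balance.
T = [2480 × 0.90 / 5.67×10⁻⁸]^(1/4) = (3.93×10¹⁰)^(1/4) = 445 K.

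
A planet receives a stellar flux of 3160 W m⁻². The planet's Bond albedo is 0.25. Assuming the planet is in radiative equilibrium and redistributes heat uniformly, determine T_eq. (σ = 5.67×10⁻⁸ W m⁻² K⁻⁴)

Energy balance: absorbed = emitted ⇒ πR²·S(1−A) = 4πR²·σT_eq⁴, so T_eq⁴ = S(1−A)/(4σ).
T_eq = [3160 × 0.75 / (4 × 5.67×10⁻⁸)]^(1/4) = (1.04×10¹⁰)^(1/4) = 320 K.

T_eq ≈ 320 K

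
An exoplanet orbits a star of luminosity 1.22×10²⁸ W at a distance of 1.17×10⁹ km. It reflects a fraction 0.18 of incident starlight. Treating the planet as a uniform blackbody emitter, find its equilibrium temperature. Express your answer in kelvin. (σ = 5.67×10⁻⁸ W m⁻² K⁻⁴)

d = 1.17×10⁹ km = 1.17×10¹² m.
Flux: S = L/(4πd²) = 1.22×10²⁸/(4π×(1.17×10¹²)²) = 709 W m⁻².
Energy balance: absorbed = emitted ⇒ πR²·S(1−A) = 4πR²·σT_eq⁴, so T_eq⁴ = S(1−A)/(4σ).
T_eq = [709 × 0.82 / (4 × 5.67×10⁻⁸)]^(1/4) = (2.56×10⁹)^(1/4) = 225 K.

T_eq ≈ 225 K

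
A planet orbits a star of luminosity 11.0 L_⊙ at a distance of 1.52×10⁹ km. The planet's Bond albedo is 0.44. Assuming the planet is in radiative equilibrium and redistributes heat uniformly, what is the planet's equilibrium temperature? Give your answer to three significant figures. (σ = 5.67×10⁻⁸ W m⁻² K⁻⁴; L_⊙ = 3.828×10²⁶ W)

T_eq ≈ 138 K

d = 1.52×10⁹ km = 1.52×10¹² m.
L = 11.0 × 3.828×10²⁶ = 4.21×10²⁷ W.
Flux: S = L/(4πd²) = 4.21×10²⁷/(4π×(1.52×10¹²)²) = 145 W m⁻².
Energy balance: absorbed = emitted ⇒ πR²·S(1−A) = 4πR²·σT_eq⁴, so T_eq⁴ = S(1−A)/(4σ).
T_eq = [145 × 0.56 / (4 × 5.67×10⁻⁸)]^(1/4) = (3.58×10⁸)^(1/4) = 138 K.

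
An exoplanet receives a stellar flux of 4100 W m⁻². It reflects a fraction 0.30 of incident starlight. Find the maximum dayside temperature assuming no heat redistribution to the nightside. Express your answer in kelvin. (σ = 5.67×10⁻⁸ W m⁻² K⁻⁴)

T_ss ≈ 474 K

With no redistribution each surface element balances locally: S(1−A) = σT⁴.
T = [4100 × 0.70 / 5.67×10⁻⁸]^(1/4) = (5.06×10¹⁰)^(1/4) = 474 K.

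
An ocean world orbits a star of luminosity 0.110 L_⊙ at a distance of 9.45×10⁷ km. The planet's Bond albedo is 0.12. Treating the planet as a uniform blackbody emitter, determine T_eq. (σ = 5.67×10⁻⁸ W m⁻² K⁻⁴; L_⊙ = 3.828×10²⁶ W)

d = 9.45×10⁷ km = 9.45×10¹⁰ m.
L = 0.110 × 3.828×10²⁶ = 4.21×10²⁵ W.
Flux: S = L/(4πd²) = 4.21×10²⁵/(4π×(9.45×10¹⁰)²) = 375 W m⁻².
Energy balance: absorbed = emitted ⇒ πR²·S(1−A) = 4πR²·σT_eq⁴, so T_eq⁴ = S(1−A)/(4σ).
T_eq = [375 × 0.88 / (4 × 5.67×10⁻⁸)]^(1/4) = (1.46×10⁹)^(1/4) = 195 K.

T_eq ≈ 195 K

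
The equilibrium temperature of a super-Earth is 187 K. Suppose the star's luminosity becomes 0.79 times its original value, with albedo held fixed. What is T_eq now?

T_eq ∝ L^(1/4) · d^(−1/2).
T′ = 187 × 0.79^(1/4) = 176 K.

T_eq ≈ 176 K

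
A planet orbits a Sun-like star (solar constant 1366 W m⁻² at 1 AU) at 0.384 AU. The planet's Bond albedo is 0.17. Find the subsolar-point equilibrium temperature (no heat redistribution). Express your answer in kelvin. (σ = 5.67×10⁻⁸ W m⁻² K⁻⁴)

Flux at 0.384 AU: S = 1366/0.384² = 9260 W m⁻².
At the subsolar point the surface absorbs S(1−A) and emits σT⁴ per unit area — no factor of 4, since only the local patch is in balance.
T = [9260 × 0.83 / 5.67×10⁻⁸]^(1/4) = (1.36×10¹¹)^(1/4) = 607 K.

T_ss ≈ 607 K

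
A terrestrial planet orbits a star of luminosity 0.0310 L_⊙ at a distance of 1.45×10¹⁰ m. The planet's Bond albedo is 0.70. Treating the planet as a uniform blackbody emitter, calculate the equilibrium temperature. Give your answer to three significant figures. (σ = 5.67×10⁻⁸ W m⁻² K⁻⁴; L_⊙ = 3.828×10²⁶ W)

T_eq ≈ 278 K

L = 0.0310 × 3.828×10²⁶ = 1.19×10²⁵ W.
Flux: S = L/(4πd²) = 1.19×10²⁵/(4π×(1.45×10¹⁰)²) = 4490 W m⁻².
Energy balance: absorbed = emitted ⇒ πR²·S(1−A) = 4πR²·σT_eq⁴, so T_eq⁴ = S(1−A)/(4σ).
T_eq = [4490 × 0.30 / (4 × 5.67×10⁻⁸)]^(1/4) = (5.94×10⁹)^(1/4) = 278 K.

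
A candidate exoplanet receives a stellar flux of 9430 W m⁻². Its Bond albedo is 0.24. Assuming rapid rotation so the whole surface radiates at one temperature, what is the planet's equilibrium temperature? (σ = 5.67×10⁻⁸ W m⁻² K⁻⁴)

T_eq ≈ 422 K

Energy balance: absorbed = emitted ⇒ πR²·S(1−A) = 4πR²·σT_eq⁴, so T_eq⁴ = S(1−A)/(4σ).
T_eq = [9430 × 0.76 / (4 × 5.67×10⁻⁸)]^(1/4) = (3.16×10¹⁰)^(1/4) = 422 K.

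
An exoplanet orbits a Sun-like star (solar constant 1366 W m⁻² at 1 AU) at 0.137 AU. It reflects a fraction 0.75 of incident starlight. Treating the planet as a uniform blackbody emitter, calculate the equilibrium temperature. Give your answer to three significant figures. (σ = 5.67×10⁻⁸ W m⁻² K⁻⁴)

T_eq ≈ 532 K

Flux at 0.137 AU: S = 1366/0.137² = 7.28×10⁴ W m⁻².
Energy balance: absorbed = emitted ⇒ πR²·S(1−A) = 4πR²·σT_eq⁴, so T_eq⁴ = S(1−A)/(4σ).
T_eq = [7.28×10⁴ × 0.25 / (4 × 5.67×10⁻⁸)]^(1/4) = (8.02×10¹⁰)^(1/4) = 532 K.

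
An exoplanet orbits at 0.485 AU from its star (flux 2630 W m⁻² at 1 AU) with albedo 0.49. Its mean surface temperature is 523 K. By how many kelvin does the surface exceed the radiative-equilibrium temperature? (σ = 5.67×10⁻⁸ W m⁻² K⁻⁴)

S = 2630/0.485² = 1.118×10⁴ W m⁻².
T_eq = [S(1−A)/(4σ)]^(1/4) = [1.118×10⁴×0.51/(4×5.67×10⁻⁸)]^(1/4) = 398.2 K.
ΔT = T_surf − T_eq = 523 − 398.2.

ΔT ≈ 124.8 K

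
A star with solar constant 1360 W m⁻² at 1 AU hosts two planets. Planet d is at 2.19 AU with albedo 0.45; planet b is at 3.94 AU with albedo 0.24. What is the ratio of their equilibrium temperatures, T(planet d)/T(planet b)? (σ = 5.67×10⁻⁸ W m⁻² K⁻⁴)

T₁/T₂ ≈ 1.237

T_eq = [S₀(1−A)/(4σd²)]^(1/4), so T ∝ (1−A)^(1/4) / √d.
T₁ = [1360×0.55/(4×5.67×10⁻⁸×2.19²)]^(1/4) = 161.94 K.
T₂ = [1360×0.76/(4×5.67×10⁻⁸×3.94²)]^(1/4) = 130.90 K.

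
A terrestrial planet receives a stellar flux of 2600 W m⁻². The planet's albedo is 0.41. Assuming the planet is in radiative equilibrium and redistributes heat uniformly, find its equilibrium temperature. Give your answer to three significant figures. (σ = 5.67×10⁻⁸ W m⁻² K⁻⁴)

Energy balance: absorbed = emitted ⇒ πR²·S(1−A) = 4πR²·σT_eq⁴, so T_eq⁴ = S(1−A)/(4σ).
T_eq = [2600 × 0.59 / (4 × 5.67×10⁻⁸)]^(1/4) = (6.76×10⁹)^(1/4) = 287 K.

T_eq ≈ 287 K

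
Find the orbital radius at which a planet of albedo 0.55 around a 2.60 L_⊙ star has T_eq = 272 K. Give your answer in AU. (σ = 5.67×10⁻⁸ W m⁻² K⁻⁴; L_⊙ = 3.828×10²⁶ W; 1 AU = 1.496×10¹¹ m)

L = 2.60 × 3.828×10²⁶ = 9.95×10²⁶ W.
From T_eq⁴ = L(1−A)/(16πσd²): d = √[L(1−A)/(16πσT_eq⁴)].
d = √[9.95×10²⁶ × 0.45 / (16π × 5.67×10⁻⁸ × (272)⁴)] = 1.69×10¹¹ m = 1.13 AU.

d ≈ 1.13 AU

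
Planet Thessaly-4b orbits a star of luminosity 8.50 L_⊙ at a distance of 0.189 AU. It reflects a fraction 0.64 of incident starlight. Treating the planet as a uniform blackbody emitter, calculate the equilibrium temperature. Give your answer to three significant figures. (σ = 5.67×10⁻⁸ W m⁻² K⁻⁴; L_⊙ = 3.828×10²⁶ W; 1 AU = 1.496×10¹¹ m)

T_eq ≈ 847 K

d = 0.189 AU = 2.83×10¹⁰ m.
L = 8.50 × 3.828×10²⁶ = 3.25×10²⁷ W.
Flux: S = L/(4πd²) = 3.25×10²⁷/(4π×(2.83×10¹⁰)²) = 3.24×10⁵ W m⁻².
Energy balance: absorbed = emitted ⇒ πR²·S(1−A) = 4πR²·σT_eq⁴, so T_eq⁴ = S(1−A)/(4σ).
T_eq = [3.24×10⁵ × 0.36 / (4 × 5.67×10⁻⁸)]^(1/4) = (5.14×10¹¹)^(1/4) = 847 K.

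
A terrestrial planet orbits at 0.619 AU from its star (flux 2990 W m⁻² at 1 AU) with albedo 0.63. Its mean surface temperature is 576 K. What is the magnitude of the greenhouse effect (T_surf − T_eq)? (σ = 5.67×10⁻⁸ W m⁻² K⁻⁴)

ΔT ≈ 240.1 K

S = 2990/0.619² = 7804 W m⁻².
T_eq = [S(1−A)/(4σ)]^(1/4) = [7804×0.37/(4×5.67×10⁻⁸)]^(1/4) = 335.9 K.
ΔT = T_surf − T_eq = 576 − 335.9.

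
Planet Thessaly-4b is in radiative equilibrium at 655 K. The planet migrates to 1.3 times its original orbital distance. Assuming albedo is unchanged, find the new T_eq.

T_eq ≈ 574 K

T_eq ∝ L^(1/4) · d^(−1/2).
T′ = 655 / 1.3^(1/2) = 574 K.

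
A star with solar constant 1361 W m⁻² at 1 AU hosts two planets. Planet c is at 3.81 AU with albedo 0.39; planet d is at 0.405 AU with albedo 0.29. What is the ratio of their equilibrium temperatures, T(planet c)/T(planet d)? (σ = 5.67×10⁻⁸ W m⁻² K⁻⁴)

T_eq = [S₀(1−A)/(4σd²)]^(1/4), so T ∝ (1−A)^(1/4) / √d.
T₁ = [1361×0.61/(4×5.67×10⁻⁸×3.81²)]^(1/4) = 126.02 K.
T₂ = [1361×0.71/(4×5.67×10⁻⁸×0.405²)]^(1/4) = 401.46 K.

T₁/T₂ ≈ 0.314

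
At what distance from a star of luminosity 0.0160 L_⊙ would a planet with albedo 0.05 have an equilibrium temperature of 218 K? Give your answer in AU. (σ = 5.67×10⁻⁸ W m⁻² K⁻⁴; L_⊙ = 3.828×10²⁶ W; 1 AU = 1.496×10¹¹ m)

L = 0.0160 × 3.828×10²⁶ = 6.12×10²⁴ W.
From T_eq⁴ = L(1−A)/(16πσd²): d = √[L(1−A)/(16πσT_eq⁴)].
d = √[6.12×10²⁴ × 0.95 / (16π × 5.67×10⁻⁸ × (218)⁴)] = 3.01×10¹⁰ m = 0.201 AU.

d ≈ 0.201 AU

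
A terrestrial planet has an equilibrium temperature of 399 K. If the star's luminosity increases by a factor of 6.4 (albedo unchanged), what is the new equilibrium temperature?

T_eq ≈ 635 K

T_eq ∝ L^(1/4) · d^(−1/2).
T′ = 399 × 6.4^(1/4) = 635 K.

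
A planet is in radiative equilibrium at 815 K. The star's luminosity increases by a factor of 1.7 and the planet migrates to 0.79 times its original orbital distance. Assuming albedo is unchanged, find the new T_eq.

T_eq ≈ 1050 K

T_eq ∝ L^(1/4) · d^(−1/2).
T′ = 815 × 1.7^(1/4) / 0.79^(1/2) = 1050 K.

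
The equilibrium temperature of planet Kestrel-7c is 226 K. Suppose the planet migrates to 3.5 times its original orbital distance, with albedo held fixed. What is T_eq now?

T_eq ≈ 121 K

T_eq ∝ L^(1/4) · d^(−1/2).
T′ = 226 / 3.5^(1/2) = 121 K.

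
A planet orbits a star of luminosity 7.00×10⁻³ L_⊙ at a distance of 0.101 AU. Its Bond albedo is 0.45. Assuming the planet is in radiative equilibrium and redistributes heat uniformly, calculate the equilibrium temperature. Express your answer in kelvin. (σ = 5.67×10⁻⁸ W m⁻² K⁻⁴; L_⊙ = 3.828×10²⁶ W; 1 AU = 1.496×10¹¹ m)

T_eq ≈ 218 K

d = 0.101 AU = 1.51×10¹⁰ m.
L = 7.00×10⁻³ × 3.828×10²⁶ = 2.68×10²⁴ W.
Flux: S = L/(4πd²) = 2.68×10²⁴/(4π×(1.51×10¹⁰)²) = 934 W m⁻².
Energy balance: absorbed = emitted ⇒ πR²·S(1−A) = 4πR²·σT_eq⁴, so T_eq⁴ = S(1−A)/(4σ).
T_eq = [934 × 0.55 / (4 × 5.67×10⁻⁸)]^(1/4) = (2.27×10⁹)^(1/4) = 218 K.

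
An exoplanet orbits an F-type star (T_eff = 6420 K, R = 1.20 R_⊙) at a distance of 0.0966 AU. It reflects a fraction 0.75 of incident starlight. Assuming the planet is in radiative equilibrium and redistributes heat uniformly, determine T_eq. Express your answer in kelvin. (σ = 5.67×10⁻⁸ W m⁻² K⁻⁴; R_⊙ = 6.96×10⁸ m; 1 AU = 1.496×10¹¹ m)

R_⋆ = 1.20 × 6.96×10⁸ = 8.35×10⁸ m.
d = 0.0966 AU = 1.45×10¹⁰ m.
L = 4πR_⋆²σT_⋆⁴ = 4π(8.35×10⁸)² × 5.67×10⁻⁸ × (6420)⁴ = 8.44×10²⁶ W.
S = L/(4πd²) = 3.22×10⁵ W m⁻².
Energy balance: absorbed = emitted ⇒ πR²·S(1−A) = 4πR²·σT_eq⁴, so T_eq⁴ = S(1−A)/(4σ).
T_eq = [3.22×10⁵ × 0.25 / (4 × 5.67×10⁻⁸)]^(1/4) = (3.55×10¹¹)^(1/4) = 772 K.

T_eq ≈ 772 K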